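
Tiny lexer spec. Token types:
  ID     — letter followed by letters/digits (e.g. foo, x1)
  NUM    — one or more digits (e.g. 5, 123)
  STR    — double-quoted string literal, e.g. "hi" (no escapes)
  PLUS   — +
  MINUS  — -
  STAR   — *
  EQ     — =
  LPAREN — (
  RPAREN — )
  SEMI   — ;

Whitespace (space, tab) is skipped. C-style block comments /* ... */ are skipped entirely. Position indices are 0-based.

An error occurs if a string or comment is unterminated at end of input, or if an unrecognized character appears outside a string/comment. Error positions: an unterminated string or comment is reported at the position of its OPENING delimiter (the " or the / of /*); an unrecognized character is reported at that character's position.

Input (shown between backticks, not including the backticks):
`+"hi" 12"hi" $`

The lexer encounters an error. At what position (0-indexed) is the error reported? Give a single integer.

pos=0: emit PLUS '+'
pos=1: enter STRING mode
pos=1: emit STR "hi" (now at pos=5)
pos=6: emit NUM '12' (now at pos=8)
pos=8: enter STRING mode
pos=8: emit STR "hi" (now at pos=12)
pos=13: ERROR — unrecognized char '$'

Answer: 13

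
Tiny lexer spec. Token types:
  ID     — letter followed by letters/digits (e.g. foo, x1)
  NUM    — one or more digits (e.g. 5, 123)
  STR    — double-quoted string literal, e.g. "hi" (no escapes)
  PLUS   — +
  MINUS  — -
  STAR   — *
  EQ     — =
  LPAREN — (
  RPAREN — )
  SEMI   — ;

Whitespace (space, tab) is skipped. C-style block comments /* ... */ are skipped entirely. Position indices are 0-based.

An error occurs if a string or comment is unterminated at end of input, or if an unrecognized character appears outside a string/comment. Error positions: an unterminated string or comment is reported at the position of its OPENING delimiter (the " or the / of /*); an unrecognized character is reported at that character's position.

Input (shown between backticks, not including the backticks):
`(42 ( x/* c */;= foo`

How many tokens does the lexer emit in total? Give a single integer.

pos=0: emit LPAREN '('
pos=1: emit NUM '42' (now at pos=3)
pos=4: emit LPAREN '('
pos=6: emit ID 'x' (now at pos=7)
pos=7: enter COMMENT mode (saw '/*')
exit COMMENT mode (now at pos=14)
pos=14: emit SEMI ';'
pos=15: emit EQ '='
pos=17: emit ID 'foo' (now at pos=20)
DONE. 7 tokens: [LPAREN, NUM, LPAREN, ID, SEMI, EQ, ID]

Answer: 7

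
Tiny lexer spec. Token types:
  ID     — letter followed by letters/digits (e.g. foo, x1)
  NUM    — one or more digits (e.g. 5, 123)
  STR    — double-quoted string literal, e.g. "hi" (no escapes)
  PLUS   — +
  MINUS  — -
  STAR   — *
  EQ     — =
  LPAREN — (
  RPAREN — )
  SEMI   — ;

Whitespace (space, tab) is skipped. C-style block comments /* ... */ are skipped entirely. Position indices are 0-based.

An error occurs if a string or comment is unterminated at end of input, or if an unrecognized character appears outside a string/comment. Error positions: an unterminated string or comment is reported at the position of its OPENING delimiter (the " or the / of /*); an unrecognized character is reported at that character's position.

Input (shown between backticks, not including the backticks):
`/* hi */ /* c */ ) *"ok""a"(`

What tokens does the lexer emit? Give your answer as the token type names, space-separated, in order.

Answer: RPAREN STAR STR STR LPAREN

Derivation:
pos=0: enter COMMENT mode (saw '/*')
exit COMMENT mode (now at pos=8)
pos=9: enter COMMENT mode (saw '/*')
exit COMMENT mode (now at pos=16)
pos=17: emit RPAREN ')'
pos=19: emit STAR '*'
pos=20: enter STRING mode
pos=20: emit STR "ok" (now at pos=24)
pos=24: enter STRING mode
pos=24: emit STR "a" (now at pos=27)
pos=27: emit LPAREN '('
DONE. 5 tokens: [RPAREN, STAR, STR, STR, LPAREN]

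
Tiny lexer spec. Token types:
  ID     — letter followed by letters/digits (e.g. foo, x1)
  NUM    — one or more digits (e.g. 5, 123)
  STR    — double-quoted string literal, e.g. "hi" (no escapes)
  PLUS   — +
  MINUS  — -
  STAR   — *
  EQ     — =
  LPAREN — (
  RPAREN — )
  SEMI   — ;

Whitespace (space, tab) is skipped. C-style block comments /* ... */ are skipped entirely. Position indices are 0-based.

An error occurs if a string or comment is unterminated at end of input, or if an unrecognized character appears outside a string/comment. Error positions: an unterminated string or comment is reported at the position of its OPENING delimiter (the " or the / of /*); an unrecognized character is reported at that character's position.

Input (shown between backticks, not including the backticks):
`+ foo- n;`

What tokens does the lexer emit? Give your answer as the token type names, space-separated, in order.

pos=0: emit PLUS '+'
pos=2: emit ID 'foo' (now at pos=5)
pos=5: emit MINUS '-'
pos=7: emit ID 'n' (now at pos=8)
pos=8: emit SEMI ';'
DONE. 5 tokens: [PLUS, ID, MINUS, ID, SEMI]

Answer: PLUS ID MINUS ID SEMI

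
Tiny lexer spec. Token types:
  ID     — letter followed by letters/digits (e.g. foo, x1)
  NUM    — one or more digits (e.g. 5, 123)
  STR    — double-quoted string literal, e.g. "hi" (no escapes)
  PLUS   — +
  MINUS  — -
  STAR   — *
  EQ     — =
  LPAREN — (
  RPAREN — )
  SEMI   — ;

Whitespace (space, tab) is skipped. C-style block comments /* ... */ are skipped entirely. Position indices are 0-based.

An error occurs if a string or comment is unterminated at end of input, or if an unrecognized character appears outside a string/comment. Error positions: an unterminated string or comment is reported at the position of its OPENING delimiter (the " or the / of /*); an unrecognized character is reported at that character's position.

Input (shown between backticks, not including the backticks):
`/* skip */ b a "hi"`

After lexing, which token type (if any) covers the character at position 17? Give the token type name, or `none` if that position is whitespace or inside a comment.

Answer: STR

Derivation:
pos=0: enter COMMENT mode (saw '/*')
exit COMMENT mode (now at pos=10)
pos=11: emit ID 'b' (now at pos=12)
pos=13: emit ID 'a' (now at pos=14)
pos=15: enter STRING mode
pos=15: emit STR "hi" (now at pos=19)
DONE. 3 tokens: [ID, ID, STR]
Position 17: char is 'i' -> STR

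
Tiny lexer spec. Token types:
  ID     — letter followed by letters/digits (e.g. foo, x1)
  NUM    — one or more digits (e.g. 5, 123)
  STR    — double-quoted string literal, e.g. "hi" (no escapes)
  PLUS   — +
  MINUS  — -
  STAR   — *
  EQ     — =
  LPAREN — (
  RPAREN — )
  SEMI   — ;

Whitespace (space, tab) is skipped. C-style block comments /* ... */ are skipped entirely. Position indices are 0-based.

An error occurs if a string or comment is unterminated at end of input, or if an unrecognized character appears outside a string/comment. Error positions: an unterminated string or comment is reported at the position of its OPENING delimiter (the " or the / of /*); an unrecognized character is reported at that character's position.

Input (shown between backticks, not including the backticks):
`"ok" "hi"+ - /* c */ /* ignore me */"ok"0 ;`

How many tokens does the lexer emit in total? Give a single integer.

pos=0: enter STRING mode
pos=0: emit STR "ok" (now at pos=4)
pos=5: enter STRING mode
pos=5: emit STR "hi" (now at pos=9)
pos=9: emit PLUS '+'
pos=11: emit MINUS '-'
pos=13: enter COMMENT mode (saw '/*')
exit COMMENT mode (now at pos=20)
pos=21: enter COMMENT mode (saw '/*')
exit COMMENT mode (now at pos=36)
pos=36: enter STRING mode
pos=36: emit STR "ok" (now at pos=40)
pos=40: emit NUM '0' (now at pos=41)
pos=42: emit SEMI ';'
DONE. 7 tokens: [STR, STR, PLUS, MINUS, STR, NUM, SEMI]

Answer: 7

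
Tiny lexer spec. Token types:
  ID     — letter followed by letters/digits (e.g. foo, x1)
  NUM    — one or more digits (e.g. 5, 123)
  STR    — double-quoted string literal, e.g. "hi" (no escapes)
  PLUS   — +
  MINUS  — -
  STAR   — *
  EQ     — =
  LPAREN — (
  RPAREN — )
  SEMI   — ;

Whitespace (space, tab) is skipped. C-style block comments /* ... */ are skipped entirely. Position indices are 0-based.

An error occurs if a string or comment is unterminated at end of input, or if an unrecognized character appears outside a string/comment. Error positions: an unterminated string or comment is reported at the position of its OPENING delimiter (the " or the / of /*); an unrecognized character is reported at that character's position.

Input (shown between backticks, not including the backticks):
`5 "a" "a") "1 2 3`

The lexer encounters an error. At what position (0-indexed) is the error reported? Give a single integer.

pos=0: emit NUM '5' (now at pos=1)
pos=2: enter STRING mode
pos=2: emit STR "a" (now at pos=5)
pos=6: enter STRING mode
pos=6: emit STR "a" (now at pos=9)
pos=9: emit RPAREN ')'
pos=11: enter STRING mode
pos=11: ERROR — unterminated string

Answer: 11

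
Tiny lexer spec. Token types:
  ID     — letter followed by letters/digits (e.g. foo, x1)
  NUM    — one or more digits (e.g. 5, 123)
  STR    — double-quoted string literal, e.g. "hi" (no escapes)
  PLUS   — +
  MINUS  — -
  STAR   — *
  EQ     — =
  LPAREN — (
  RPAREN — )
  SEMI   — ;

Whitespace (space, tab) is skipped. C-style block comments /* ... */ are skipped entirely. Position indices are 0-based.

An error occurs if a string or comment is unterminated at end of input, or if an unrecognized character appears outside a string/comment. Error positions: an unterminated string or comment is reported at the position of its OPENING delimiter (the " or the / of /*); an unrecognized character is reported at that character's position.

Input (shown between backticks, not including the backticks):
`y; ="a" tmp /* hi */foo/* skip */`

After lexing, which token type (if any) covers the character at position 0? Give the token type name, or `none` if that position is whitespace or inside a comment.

Answer: ID

Derivation:
pos=0: emit ID 'y' (now at pos=1)
pos=1: emit SEMI ';'
pos=3: emit EQ '='
pos=4: enter STRING mode
pos=4: emit STR "a" (now at pos=7)
pos=8: emit ID 'tmp' (now at pos=11)
pos=12: enter COMMENT mode (saw '/*')
exit COMMENT mode (now at pos=20)
pos=20: emit ID 'foo' (now at pos=23)
pos=23: enter COMMENT mode (saw '/*')
exit COMMENT mode (now at pos=33)
DONE. 6 tokens: [ID, SEMI, EQ, STR, ID, ID]
Position 0: char is 'y' -> ID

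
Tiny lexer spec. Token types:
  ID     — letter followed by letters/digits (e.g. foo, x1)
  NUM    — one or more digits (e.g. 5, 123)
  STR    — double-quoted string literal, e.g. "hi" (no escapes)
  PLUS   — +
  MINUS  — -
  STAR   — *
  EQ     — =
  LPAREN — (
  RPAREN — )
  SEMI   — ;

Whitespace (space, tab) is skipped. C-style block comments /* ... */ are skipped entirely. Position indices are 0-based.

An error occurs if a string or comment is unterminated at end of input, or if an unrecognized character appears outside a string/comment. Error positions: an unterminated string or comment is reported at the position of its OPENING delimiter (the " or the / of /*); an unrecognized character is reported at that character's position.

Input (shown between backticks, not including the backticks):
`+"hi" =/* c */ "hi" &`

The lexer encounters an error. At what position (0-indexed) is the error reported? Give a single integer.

pos=0: emit PLUS '+'
pos=1: enter STRING mode
pos=1: emit STR "hi" (now at pos=5)
pos=6: emit EQ '='
pos=7: enter COMMENT mode (saw '/*')
exit COMMENT mode (now at pos=14)
pos=15: enter STRING mode
pos=15: emit STR "hi" (now at pos=19)
pos=20: ERROR — unrecognized char '&'

Answer: 20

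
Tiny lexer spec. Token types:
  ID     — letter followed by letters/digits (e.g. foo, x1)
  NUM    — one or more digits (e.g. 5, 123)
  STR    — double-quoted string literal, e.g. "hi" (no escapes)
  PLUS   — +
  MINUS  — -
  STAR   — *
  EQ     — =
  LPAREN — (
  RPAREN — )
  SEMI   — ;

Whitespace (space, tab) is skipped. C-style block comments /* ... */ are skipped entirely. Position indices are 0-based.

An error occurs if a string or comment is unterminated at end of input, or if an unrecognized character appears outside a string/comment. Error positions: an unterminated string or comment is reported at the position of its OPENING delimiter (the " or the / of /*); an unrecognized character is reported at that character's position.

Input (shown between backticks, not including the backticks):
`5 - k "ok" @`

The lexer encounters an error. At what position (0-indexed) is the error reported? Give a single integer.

pos=0: emit NUM '5' (now at pos=1)
pos=2: emit MINUS '-'
pos=4: emit ID 'k' (now at pos=5)
pos=6: enter STRING mode
pos=6: emit STR "ok" (now at pos=10)
pos=11: ERROR — unrecognized char '@'

Answer: 11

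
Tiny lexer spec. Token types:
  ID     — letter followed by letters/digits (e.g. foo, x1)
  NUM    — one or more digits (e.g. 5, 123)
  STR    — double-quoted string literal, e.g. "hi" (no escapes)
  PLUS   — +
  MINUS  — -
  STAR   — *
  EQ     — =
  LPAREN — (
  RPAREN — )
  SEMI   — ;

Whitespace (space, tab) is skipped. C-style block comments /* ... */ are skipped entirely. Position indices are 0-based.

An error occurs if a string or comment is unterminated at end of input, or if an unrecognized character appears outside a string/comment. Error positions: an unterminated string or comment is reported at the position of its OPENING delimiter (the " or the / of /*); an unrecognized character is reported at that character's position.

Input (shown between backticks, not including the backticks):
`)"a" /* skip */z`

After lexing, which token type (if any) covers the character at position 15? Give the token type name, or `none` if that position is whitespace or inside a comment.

pos=0: emit RPAREN ')'
pos=1: enter STRING mode
pos=1: emit STR "a" (now at pos=4)
pos=5: enter COMMENT mode (saw '/*')
exit COMMENT mode (now at pos=15)
pos=15: emit ID 'z' (now at pos=16)
DONE. 3 tokens: [RPAREN, STR, ID]
Position 15: char is 'z' -> ID

Answer: ID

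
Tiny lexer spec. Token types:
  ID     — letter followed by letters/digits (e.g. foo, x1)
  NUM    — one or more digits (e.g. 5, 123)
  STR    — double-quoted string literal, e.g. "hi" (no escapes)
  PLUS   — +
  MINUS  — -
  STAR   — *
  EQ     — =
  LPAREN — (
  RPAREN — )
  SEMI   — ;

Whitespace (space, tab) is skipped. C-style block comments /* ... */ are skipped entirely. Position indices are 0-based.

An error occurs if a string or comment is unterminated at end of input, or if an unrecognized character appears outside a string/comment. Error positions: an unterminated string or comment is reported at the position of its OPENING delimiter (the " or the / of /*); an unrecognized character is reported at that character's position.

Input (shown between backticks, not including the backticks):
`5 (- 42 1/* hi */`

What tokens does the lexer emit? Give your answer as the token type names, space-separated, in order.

pos=0: emit NUM '5' (now at pos=1)
pos=2: emit LPAREN '('
pos=3: emit MINUS '-'
pos=5: emit NUM '42' (now at pos=7)
pos=8: emit NUM '1' (now at pos=9)
pos=9: enter COMMENT mode (saw '/*')
exit COMMENT mode (now at pos=17)
DONE. 5 tokens: [NUM, LPAREN, MINUS, NUM, NUM]

Answer: NUM LPAREN MINUS NUM NUM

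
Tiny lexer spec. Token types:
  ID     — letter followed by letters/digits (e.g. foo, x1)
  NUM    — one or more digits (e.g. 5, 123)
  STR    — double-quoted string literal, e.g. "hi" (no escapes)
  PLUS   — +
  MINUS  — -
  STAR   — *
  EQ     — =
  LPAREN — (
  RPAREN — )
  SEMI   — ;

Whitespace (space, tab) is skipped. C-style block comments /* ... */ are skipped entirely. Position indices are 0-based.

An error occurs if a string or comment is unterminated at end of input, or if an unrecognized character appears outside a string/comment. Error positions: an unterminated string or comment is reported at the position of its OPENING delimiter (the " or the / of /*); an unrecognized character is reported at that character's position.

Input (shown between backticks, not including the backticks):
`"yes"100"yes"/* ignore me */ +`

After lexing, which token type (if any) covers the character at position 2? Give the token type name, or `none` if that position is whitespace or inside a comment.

pos=0: enter STRING mode
pos=0: emit STR "yes" (now at pos=5)
pos=5: emit NUM '100' (now at pos=8)
pos=8: enter STRING mode
pos=8: emit STR "yes" (now at pos=13)
pos=13: enter COMMENT mode (saw '/*')
exit COMMENT mode (now at pos=28)
pos=29: emit PLUS '+'
DONE. 4 tokens: [STR, NUM, STR, PLUS]
Position 2: char is 'e' -> STR

Answer: STR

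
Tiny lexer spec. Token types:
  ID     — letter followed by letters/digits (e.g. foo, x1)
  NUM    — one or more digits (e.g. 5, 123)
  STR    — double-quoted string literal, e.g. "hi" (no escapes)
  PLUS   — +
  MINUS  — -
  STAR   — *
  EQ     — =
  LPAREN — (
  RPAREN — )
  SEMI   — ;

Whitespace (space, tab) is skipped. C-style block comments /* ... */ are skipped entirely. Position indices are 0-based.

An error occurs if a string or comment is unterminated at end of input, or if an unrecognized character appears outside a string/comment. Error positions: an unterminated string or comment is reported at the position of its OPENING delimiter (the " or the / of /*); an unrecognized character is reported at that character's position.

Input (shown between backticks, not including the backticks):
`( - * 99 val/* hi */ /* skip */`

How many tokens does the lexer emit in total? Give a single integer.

Answer: 5

Derivation:
pos=0: emit LPAREN '('
pos=2: emit MINUS '-'
pos=4: emit STAR '*'
pos=6: emit NUM '99' (now at pos=8)
pos=9: emit ID 'val' (now at pos=12)
pos=12: enter COMMENT mode (saw '/*')
exit COMMENT mode (now at pos=20)
pos=21: enter COMMENT mode (saw '/*')
exit COMMENT mode (now at pos=31)
DONE. 5 tokens: [LPAREN, MINUS, STAR, NUM, ID]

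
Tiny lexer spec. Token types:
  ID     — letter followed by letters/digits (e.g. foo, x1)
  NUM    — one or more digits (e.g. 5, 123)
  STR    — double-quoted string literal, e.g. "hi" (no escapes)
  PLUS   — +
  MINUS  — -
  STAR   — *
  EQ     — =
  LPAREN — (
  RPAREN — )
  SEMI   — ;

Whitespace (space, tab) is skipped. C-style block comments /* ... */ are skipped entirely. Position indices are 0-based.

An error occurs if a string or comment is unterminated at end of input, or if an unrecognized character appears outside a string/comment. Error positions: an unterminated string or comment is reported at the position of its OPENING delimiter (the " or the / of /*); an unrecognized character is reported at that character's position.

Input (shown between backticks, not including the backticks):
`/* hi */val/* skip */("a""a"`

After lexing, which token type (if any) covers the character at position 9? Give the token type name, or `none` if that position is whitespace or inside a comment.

Answer: ID

Derivation:
pos=0: enter COMMENT mode (saw '/*')
exit COMMENT mode (now at pos=8)
pos=8: emit ID 'val' (now at pos=11)
pos=11: enter COMMENT mode (saw '/*')
exit COMMENT mode (now at pos=21)
pos=21: emit LPAREN '('
pos=22: enter STRING mode
pos=22: emit STR "a" (now at pos=25)
pos=25: enter STRING mode
pos=25: emit STR "a" (now at pos=28)
DONE. 4 tokens: [ID, LPAREN, STR, STR]
Position 9: char is 'a' -> ID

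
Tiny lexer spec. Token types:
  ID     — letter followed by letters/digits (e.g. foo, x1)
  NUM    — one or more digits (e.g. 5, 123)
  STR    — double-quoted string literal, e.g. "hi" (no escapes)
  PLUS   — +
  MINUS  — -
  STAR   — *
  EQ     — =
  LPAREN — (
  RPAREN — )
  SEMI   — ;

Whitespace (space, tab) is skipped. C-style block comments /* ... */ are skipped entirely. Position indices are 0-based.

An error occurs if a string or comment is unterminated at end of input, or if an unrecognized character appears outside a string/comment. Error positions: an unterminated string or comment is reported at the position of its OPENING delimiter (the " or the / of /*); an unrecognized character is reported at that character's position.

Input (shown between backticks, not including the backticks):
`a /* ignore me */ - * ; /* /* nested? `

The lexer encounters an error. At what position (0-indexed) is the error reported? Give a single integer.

Answer: 24

Derivation:
pos=0: emit ID 'a' (now at pos=1)
pos=2: enter COMMENT mode (saw '/*')
exit COMMENT mode (now at pos=17)
pos=18: emit MINUS '-'
pos=20: emit STAR '*'
pos=22: emit SEMI ';'
pos=24: enter COMMENT mode (saw '/*')
pos=24: ERROR — unterminated comment (reached EOF)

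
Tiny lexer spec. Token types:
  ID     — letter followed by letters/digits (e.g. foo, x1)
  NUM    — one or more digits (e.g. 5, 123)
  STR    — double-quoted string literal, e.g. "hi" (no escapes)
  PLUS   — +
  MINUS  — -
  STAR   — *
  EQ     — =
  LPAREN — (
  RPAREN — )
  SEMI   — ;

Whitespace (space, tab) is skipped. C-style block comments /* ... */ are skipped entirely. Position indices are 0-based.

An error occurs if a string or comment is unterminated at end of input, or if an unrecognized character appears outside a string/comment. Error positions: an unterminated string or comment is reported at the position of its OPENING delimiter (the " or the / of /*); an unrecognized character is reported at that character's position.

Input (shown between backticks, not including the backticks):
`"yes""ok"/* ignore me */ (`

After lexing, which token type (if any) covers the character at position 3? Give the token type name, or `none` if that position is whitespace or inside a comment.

pos=0: enter STRING mode
pos=0: emit STR "yes" (now at pos=5)
pos=5: enter STRING mode
pos=5: emit STR "ok" (now at pos=9)
pos=9: enter COMMENT mode (saw '/*')
exit COMMENT mode (now at pos=24)
pos=25: emit LPAREN '('
DONE. 3 tokens: [STR, STR, LPAREN]
Position 3: char is 's' -> STR

Answer: STR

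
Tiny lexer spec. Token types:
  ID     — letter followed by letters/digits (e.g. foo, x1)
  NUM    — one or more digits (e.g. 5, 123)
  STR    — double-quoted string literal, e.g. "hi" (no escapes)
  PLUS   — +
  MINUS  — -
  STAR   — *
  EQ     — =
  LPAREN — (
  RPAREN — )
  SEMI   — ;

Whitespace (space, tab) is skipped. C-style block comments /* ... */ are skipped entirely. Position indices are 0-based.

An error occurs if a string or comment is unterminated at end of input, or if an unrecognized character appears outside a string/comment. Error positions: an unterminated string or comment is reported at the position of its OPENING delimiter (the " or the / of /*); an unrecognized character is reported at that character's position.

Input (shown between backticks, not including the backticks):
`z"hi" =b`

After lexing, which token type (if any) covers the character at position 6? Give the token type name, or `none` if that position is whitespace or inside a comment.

pos=0: emit ID 'z' (now at pos=1)
pos=1: enter STRING mode
pos=1: emit STR "hi" (now at pos=5)
pos=6: emit EQ '='
pos=7: emit ID 'b' (now at pos=8)
DONE. 4 tokens: [ID, STR, EQ, ID]
Position 6: char is '=' -> EQ

Answer: EQ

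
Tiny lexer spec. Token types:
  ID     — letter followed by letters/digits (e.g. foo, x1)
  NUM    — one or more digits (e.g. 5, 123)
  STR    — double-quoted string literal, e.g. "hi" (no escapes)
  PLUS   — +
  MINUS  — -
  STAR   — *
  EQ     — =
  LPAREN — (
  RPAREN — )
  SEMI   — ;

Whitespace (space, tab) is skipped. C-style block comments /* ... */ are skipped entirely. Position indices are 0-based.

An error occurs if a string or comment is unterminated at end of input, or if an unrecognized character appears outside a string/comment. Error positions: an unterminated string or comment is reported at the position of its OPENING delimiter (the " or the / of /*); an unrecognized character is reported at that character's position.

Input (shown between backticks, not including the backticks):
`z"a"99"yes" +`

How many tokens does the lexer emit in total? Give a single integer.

Answer: 5

Derivation:
pos=0: emit ID 'z' (now at pos=1)
pos=1: enter STRING mode
pos=1: emit STR "a" (now at pos=4)
pos=4: emit NUM '99' (now at pos=6)
pos=6: enter STRING mode
pos=6: emit STR "yes" (now at pos=11)
pos=12: emit PLUS '+'
DONE. 5 tokens: [ID, STR, NUM, STR, PLUS]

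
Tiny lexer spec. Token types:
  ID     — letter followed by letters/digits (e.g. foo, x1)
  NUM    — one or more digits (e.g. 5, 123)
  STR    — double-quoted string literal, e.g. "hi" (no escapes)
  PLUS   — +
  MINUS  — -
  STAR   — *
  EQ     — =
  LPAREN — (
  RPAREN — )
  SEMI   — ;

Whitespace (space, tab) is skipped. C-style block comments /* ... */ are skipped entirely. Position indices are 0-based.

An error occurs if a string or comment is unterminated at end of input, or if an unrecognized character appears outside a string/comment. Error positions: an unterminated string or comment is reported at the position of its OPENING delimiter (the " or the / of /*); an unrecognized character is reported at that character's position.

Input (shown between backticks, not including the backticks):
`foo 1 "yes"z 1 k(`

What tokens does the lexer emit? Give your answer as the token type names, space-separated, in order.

pos=0: emit ID 'foo' (now at pos=3)
pos=4: emit NUM '1' (now at pos=5)
pos=6: enter STRING mode
pos=6: emit STR "yes" (now at pos=11)
pos=11: emit ID 'z' (now at pos=12)
pos=13: emit NUM '1' (now at pos=14)
pos=15: emit ID 'k' (now at pos=16)
pos=16: emit LPAREN '('
DONE. 7 tokens: [ID, NUM, STR, ID, NUM, ID, LPAREN]

Answer: ID NUM STR ID NUM ID LPAREN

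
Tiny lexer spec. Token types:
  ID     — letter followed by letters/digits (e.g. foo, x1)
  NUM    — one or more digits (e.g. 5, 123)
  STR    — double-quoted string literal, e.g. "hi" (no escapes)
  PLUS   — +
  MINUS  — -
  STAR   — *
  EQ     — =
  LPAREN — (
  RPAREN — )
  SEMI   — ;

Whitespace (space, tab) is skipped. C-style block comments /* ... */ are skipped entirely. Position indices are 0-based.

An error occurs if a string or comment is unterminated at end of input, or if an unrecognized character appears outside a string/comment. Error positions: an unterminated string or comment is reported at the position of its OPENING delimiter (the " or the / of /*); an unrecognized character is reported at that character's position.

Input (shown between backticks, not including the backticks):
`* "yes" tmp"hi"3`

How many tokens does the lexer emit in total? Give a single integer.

Answer: 5

Derivation:
pos=0: emit STAR '*'
pos=2: enter STRING mode
pos=2: emit STR "yes" (now at pos=7)
pos=8: emit ID 'tmp' (now at pos=11)
pos=11: enter STRING mode
pos=11: emit STR "hi" (now at pos=15)
pos=15: emit NUM '3' (now at pos=16)
DONE. 5 tokens: [STAR, STR, ID, STR, NUM]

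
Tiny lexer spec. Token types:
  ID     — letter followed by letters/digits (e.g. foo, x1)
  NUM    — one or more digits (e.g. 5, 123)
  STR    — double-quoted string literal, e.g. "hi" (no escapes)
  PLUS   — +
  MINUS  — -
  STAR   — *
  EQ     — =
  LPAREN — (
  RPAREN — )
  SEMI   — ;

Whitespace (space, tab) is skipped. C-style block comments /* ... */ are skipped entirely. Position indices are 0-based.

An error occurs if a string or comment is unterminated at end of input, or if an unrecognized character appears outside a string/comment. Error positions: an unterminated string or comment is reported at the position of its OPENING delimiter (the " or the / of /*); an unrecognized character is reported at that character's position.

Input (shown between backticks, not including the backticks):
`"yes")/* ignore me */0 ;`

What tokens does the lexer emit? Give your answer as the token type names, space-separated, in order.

pos=0: enter STRING mode
pos=0: emit STR "yes" (now at pos=5)
pos=5: emit RPAREN ')'
pos=6: enter COMMENT mode (saw '/*')
exit COMMENT mode (now at pos=21)
pos=21: emit NUM '0' (now at pos=22)
pos=23: emit SEMI ';'
DONE. 4 tokens: [STR, RPAREN, NUM, SEMI]

Answer: STR RPAREN NUM SEMI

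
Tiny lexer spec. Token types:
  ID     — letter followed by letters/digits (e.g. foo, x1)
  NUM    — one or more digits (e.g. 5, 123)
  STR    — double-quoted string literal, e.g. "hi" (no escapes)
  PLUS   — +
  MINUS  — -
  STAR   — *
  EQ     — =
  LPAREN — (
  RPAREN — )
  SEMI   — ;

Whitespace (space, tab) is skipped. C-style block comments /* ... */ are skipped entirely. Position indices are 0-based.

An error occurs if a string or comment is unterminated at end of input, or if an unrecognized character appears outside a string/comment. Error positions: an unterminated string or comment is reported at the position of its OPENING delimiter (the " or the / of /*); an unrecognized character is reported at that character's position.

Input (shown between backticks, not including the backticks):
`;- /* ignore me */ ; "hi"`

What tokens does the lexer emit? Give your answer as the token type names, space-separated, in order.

Answer: SEMI MINUS SEMI STR

Derivation:
pos=0: emit SEMI ';'
pos=1: emit MINUS '-'
pos=3: enter COMMENT mode (saw '/*')
exit COMMENT mode (now at pos=18)
pos=19: emit SEMI ';'
pos=21: enter STRING mode
pos=21: emit STR "hi" (now at pos=25)
DONE. 4 tokens: [SEMI, MINUS, SEMI, STR]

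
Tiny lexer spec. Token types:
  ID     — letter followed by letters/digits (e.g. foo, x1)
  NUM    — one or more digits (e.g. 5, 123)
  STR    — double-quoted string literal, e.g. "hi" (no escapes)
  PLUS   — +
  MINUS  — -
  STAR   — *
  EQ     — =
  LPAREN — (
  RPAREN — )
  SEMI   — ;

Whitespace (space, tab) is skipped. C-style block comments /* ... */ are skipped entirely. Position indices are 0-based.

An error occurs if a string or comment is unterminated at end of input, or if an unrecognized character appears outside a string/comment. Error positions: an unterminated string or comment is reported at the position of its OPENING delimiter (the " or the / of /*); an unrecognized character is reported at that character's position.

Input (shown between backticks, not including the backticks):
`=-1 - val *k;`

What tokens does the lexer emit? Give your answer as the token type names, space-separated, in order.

pos=0: emit EQ '='
pos=1: emit MINUS '-'
pos=2: emit NUM '1' (now at pos=3)
pos=4: emit MINUS '-'
pos=6: emit ID 'val' (now at pos=9)
pos=10: emit STAR '*'
pos=11: emit ID 'k' (now at pos=12)
pos=12: emit SEMI ';'
DONE. 8 tokens: [EQ, MINUS, NUM, MINUS, ID, STAR, ID, SEMI]

Answer: EQ MINUS NUM MINUS ID STAR ID SEMI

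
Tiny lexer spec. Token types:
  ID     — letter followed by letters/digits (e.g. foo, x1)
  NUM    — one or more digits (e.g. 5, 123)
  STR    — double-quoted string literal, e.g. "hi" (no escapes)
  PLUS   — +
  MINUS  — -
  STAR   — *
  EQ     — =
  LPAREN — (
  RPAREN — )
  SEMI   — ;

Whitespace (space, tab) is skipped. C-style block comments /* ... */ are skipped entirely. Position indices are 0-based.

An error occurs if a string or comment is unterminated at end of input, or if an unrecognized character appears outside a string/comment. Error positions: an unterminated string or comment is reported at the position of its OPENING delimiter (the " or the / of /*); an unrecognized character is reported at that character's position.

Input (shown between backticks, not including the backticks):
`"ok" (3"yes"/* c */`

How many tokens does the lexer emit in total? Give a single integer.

pos=0: enter STRING mode
pos=0: emit STR "ok" (now at pos=4)
pos=5: emit LPAREN '('
pos=6: emit NUM '3' (now at pos=7)
pos=7: enter STRING mode
pos=7: emit STR "yes" (now at pos=12)
pos=12: enter COMMENT mode (saw '/*')
exit COMMENT mode (now at pos=19)
DONE. 4 tokens: [STR, LPAREN, NUM, STR]

Answer: 4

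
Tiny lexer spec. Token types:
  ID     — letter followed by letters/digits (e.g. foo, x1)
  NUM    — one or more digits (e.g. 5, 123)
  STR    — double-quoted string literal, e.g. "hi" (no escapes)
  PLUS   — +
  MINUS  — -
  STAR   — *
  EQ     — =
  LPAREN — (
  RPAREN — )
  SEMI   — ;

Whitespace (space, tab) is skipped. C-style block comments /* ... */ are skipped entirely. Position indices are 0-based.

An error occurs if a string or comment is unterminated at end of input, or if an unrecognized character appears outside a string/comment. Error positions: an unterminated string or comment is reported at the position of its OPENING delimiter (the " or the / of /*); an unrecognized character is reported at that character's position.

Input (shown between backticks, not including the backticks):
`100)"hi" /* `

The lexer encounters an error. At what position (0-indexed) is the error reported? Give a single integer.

Answer: 9

Derivation:
pos=0: emit NUM '100' (now at pos=3)
pos=3: emit RPAREN ')'
pos=4: enter STRING mode
pos=4: emit STR "hi" (now at pos=8)
pos=9: enter COMMENT mode (saw '/*')
pos=9: ERROR — unterminated comment (reached EOF)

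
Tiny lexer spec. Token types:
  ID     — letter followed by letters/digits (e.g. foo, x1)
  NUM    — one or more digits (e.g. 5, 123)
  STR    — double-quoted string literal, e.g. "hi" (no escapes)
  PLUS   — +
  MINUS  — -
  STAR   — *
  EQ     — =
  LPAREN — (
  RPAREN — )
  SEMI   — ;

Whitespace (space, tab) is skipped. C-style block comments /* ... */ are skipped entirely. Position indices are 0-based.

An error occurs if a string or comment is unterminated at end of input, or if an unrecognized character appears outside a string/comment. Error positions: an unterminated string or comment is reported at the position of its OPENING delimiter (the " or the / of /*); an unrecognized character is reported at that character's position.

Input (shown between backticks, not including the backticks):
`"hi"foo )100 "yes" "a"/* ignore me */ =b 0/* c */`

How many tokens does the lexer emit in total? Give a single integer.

Answer: 9

Derivation:
pos=0: enter STRING mode
pos=0: emit STR "hi" (now at pos=4)
pos=4: emit ID 'foo' (now at pos=7)
pos=8: emit RPAREN ')'
pos=9: emit NUM '100' (now at pos=12)
pos=13: enter STRING mode
pos=13: emit STR "yes" (now at pos=18)
pos=19: enter STRING mode
pos=19: emit STR "a" (now at pos=22)
pos=22: enter COMMENT mode (saw '/*')
exit COMMENT mode (now at pos=37)
pos=38: emit EQ '='
pos=39: emit ID 'b' (now at pos=40)
pos=41: emit NUM '0' (now at pos=42)
pos=42: enter COMMENT mode (saw '/*')
exit COMMENT mode (now at pos=49)
DONE. 9 tokens: [STR, ID, RPAREN, NUM, STR, STR, EQ, ID, NUM]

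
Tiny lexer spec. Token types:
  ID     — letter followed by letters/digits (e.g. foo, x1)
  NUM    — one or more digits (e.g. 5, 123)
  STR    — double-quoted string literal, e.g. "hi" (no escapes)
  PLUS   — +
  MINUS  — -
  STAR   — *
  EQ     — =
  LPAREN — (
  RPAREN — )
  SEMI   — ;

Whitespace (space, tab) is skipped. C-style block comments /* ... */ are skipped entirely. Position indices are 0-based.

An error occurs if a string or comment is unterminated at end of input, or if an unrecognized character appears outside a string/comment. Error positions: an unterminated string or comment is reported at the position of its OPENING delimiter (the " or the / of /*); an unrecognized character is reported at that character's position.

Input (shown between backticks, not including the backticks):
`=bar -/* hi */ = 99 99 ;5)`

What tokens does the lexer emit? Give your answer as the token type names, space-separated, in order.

pos=0: emit EQ '='
pos=1: emit ID 'bar' (now at pos=4)
pos=5: emit MINUS '-'
pos=6: enter COMMENT mode (saw '/*')
exit COMMENT mode (now at pos=14)
pos=15: emit EQ '='
pos=17: emit NUM '99' (now at pos=19)
pos=20: emit NUM '99' (now at pos=22)
pos=23: emit SEMI ';'
pos=24: emit NUM '5' (now at pos=25)
pos=25: emit RPAREN ')'
DONE. 9 tokens: [EQ, ID, MINUS, EQ, NUM, NUM, SEMI, NUM, RPAREN]

Answer: EQ ID MINUS EQ NUM NUM SEMI NUM RPAREN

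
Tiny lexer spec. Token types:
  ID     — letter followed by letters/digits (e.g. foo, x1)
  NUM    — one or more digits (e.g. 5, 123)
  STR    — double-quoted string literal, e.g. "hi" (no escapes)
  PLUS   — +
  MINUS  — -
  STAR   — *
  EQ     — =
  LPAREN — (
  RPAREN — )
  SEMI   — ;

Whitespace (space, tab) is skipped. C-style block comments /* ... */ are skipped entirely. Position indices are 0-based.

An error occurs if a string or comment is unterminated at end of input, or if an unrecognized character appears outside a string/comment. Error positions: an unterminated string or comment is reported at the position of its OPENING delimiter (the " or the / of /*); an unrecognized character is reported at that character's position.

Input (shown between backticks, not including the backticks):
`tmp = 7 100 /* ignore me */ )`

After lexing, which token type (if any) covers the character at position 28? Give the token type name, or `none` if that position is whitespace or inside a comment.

pos=0: emit ID 'tmp' (now at pos=3)
pos=4: emit EQ '='
pos=6: emit NUM '7' (now at pos=7)
pos=8: emit NUM '100' (now at pos=11)
pos=12: enter COMMENT mode (saw '/*')
exit COMMENT mode (now at pos=27)
pos=28: emit RPAREN ')'
DONE. 5 tokens: [ID, EQ, NUM, NUM, RPAREN]
Position 28: char is ')' -> RPAREN

Answer: RPAREN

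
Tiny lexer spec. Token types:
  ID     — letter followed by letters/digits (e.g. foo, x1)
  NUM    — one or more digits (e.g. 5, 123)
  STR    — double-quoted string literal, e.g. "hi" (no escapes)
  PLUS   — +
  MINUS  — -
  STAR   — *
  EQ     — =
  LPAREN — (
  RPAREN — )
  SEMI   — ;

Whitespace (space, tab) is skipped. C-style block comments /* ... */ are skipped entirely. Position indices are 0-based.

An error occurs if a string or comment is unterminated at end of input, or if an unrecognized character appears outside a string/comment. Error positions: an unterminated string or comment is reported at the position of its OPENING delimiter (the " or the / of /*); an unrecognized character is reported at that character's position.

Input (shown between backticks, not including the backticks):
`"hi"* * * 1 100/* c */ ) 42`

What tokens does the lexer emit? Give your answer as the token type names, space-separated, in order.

pos=0: enter STRING mode
pos=0: emit STR "hi" (now at pos=4)
pos=4: emit STAR '*'
pos=6: emit STAR '*'
pos=8: emit STAR '*'
pos=10: emit NUM '1' (now at pos=11)
pos=12: emit NUM '100' (now at pos=15)
pos=15: enter COMMENT mode (saw '/*')
exit COMMENT mode (now at pos=22)
pos=23: emit RPAREN ')'
pos=25: emit NUM '42' (now at pos=27)
DONE. 8 tokens: [STR, STAR, STAR, STAR, NUM, NUM, RPAREN, NUM]

Answer: STR STAR STAR STAR NUM NUM RPAREN NUM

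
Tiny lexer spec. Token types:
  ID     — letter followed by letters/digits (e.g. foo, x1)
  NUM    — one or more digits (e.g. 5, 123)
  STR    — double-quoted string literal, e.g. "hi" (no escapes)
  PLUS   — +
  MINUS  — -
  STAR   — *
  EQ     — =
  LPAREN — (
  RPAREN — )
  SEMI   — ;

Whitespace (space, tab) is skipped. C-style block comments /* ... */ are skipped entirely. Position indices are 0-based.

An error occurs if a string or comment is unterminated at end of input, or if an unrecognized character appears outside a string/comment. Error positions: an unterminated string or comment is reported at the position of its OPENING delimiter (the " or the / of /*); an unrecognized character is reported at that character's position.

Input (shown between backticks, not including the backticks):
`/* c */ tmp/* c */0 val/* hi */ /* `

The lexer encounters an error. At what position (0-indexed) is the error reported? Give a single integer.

Answer: 32

Derivation:
pos=0: enter COMMENT mode (saw '/*')
exit COMMENT mode (now at pos=7)
pos=8: emit ID 'tmp' (now at pos=11)
pos=11: enter COMMENT mode (saw '/*')
exit COMMENT mode (now at pos=18)
pos=18: emit NUM '0' (now at pos=19)
pos=20: emit ID 'val' (now at pos=23)
pos=23: enter COMMENT mode (saw '/*')
exit COMMENT mode (now at pos=31)
pos=32: enter COMMENT mode (saw '/*')
pos=32: ERROR — unterminated comment (reached EOF)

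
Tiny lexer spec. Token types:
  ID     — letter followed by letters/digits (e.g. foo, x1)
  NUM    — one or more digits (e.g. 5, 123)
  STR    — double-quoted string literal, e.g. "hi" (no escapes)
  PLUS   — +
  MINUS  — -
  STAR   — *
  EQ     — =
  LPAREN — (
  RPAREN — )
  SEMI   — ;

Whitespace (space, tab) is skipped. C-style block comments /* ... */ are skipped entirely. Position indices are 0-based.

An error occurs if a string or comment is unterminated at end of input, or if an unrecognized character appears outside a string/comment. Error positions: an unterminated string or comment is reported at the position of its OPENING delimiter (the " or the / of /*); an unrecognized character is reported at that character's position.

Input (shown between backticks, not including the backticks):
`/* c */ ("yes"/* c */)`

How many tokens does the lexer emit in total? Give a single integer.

Answer: 3

Derivation:
pos=0: enter COMMENT mode (saw '/*')
exit COMMENT mode (now at pos=7)
pos=8: emit LPAREN '('
pos=9: enter STRING mode
pos=9: emit STR "yes" (now at pos=14)
pos=14: enter COMMENT mode (saw '/*')
exit COMMENT mode (now at pos=21)
pos=21: emit RPAREN ')'
DONE. 3 tokens: [LPAREN, STR, RPAREN]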